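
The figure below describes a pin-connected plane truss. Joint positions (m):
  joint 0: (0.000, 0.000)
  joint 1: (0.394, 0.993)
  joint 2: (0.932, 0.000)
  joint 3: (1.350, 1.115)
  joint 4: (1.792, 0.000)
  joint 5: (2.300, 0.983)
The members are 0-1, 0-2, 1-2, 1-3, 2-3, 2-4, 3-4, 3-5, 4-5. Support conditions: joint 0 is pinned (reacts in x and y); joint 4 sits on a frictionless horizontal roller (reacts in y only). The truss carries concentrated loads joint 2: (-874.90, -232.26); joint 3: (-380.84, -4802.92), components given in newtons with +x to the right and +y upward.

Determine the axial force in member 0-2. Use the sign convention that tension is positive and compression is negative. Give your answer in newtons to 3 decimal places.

N=6 nodes, M=9 members, R=3 reactions → 2N=12, M+R=12
member 0 (0-1): L=1.0683, (cx,cy)=(0.3688,0.9295)
member 1 (0-2): L=0.9320, (cx,cy)=(1.0000,0.0000)
member 2 (1-2): L=1.1294, (cx,cy)=(0.4764,-0.8792)
member 3 (1-3): L=0.9638, (cx,cy)=(0.9920,0.1266)
member 4 (2-3): L=1.1908, (cx,cy)=(0.3510,0.9364)
member 5 (2-4): L=0.8600, (cx,cy)=(1.0000,0.0000)
member 6 (3-4): L=1.1994, (cx,cy)=(0.3685,-0.9296)
member 7 (3-5): L=0.9591, (cx,cy)=(0.9905,-0.1376)
member 8 (4-5): L=1.1065, (cx,cy)=(0.4591,0.8884)
solve A·x = −loads:
  F[0-1] = -1649.3441 N (compression)
  F[0-2] = -647.4503 N (compression)
  F[1-2] = +1548.2876 N (tension)
  F[1-3] = -1356.7602 N (compression)
  F[2-3] = -1205.7976 N (compression)
  F[2-4] = +1388.2783 N (tension)
  F[3-4] = -3767.2343 N (compression)
  F[3-5] = -0.0000 N (compression)
  F[4-5] = +0.0000 N (tension)
  Rx@0 = +1255.7400 N
  Ry@0 = +1533.0752 N
  Ry@4 = +3502.1048 N

-647.450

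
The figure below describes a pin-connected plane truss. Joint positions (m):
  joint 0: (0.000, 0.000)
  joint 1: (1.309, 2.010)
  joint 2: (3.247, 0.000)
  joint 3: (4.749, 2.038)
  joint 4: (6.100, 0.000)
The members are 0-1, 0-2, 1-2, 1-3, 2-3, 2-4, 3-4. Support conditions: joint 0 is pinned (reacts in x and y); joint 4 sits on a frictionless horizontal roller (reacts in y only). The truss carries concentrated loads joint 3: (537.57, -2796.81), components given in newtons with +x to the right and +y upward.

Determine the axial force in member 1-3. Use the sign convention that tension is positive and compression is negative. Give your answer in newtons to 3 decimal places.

-704.992

N=5 nodes, M=7 members, R=3 reactions → 2N=10, M+R=10
member 0 (0-1): L=2.3987, (cx,cy)=(0.5457,0.8380)
member 1 (0-2): L=3.2470, (cx,cy)=(1.0000,0.0000)
member 2 (1-2): L=2.7921, (cx,cy)=(0.6941,-0.7199)
member 3 (1-3): L=3.4401, (cx,cy)=(1.0000,0.0081)
member 4 (2-3): L=2.5317, (cx,cy)=(0.5933,0.8050)
member 5 (2-4): L=2.8530, (cx,cy)=(1.0000,0.0000)
member 6 (3-4): L=2.4451, (cx,cy)=(0.5525,-0.8335)
solve A·x = −loads:
  F[0-1] = -524.8695 N (compression)
  F[0-2] = +824.0022 N (tension)
  F[1-2] = +602.9945 N (tension)
  F[1-3] = -704.9915 N (compression)
  F[2-3] = -539.2389 N (compression)
  F[2-4] = +1562.4578 N (tension)
  F[3-4] = -2827.8367 N (compression)
  Rx@0 = -537.5700 N
  Ry@0 = +439.8234 N
  Ry@4 = +2356.9866 N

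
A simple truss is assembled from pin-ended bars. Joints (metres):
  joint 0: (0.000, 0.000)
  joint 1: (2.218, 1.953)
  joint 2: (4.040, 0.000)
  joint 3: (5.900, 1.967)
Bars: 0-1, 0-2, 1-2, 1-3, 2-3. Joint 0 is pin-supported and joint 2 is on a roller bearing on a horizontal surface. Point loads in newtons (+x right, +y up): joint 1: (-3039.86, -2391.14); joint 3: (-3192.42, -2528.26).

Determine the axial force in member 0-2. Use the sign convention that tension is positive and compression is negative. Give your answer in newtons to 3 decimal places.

-2895.371

N=4 nodes, M=5 members, R=3 reactions → 2N=8, M+R=8
member 0 (0-1): L=2.9553, (cx,cy)=(0.7505,0.6608)
member 1 (0-2): L=4.0400, (cx,cy)=(1.0000,0.0000)
member 2 (1-2): L=2.6709, (cx,cy)=(0.6822,-0.7312)
member 3 (1-3): L=3.6820, (cx,cy)=(1.0000,0.0038)
member 4 (2-3): L=2.7072, (cx,cy)=(0.6871,0.7266)
solve A·x = −loads:
  F[0-1] = -4446.1366 N (compression)
  F[0-2] = -2895.3708 N (compression)
  F[1-2] = +744.0134 N (tension)
  F[1-3] = -804.5898 N (compression)
  F[2-3] = -3475.3992 N (compression)
  Rx@0 = +6232.2800 N
  Ry@0 = +2938.2253 N
  Ry@2 = +1981.1747 N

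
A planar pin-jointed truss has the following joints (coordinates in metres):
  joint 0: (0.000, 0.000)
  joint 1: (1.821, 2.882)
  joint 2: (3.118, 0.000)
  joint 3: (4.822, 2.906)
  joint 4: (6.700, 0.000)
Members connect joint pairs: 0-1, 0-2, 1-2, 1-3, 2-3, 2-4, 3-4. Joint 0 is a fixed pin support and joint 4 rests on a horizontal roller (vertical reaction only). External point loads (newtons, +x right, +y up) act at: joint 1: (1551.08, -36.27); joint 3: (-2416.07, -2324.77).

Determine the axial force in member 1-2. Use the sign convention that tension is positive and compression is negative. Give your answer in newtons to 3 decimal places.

N=5 nodes, M=7 members, R=3 reactions → 2N=10, M+R=10
member 0 (0-1): L=3.4091, (cx,cy)=(0.5342,0.8454)
member 1 (0-2): L=3.1180, (cx,cy)=(1.0000,0.0000)
member 2 (1-2): L=3.1604, (cx,cy)=(0.4104,-0.9119)
member 3 (1-3): L=3.0011, (cx,cy)=(1.0000,0.0080)
member 4 (2-3): L=3.3687, (cx,cy)=(0.5058,0.8626)
member 5 (2-4): L=3.5820, (cx,cy)=(1.0000,0.0000)
member 6 (3-4): L=3.4600, (cx,cy)=(0.5428,-0.8399)
solve A·x = −loads:
  F[0-1] = -1252.4139 N (compression)
  F[0-2] = -196.0024 N (compression)
  F[1-2] = +1097.8536 N (tension)
  F[1-3] = -2670.7022 N (compression)
  F[2-3] = -1160.5636 N (compression)
  F[2-4] = +841.5902 N (tension)
  F[3-4] = -1550.5413 N (compression)
  Rx@0 = +864.9900 N
  Ry@0 = +1058.7711 N
  Ry@4 = +1302.2689 N

1097.854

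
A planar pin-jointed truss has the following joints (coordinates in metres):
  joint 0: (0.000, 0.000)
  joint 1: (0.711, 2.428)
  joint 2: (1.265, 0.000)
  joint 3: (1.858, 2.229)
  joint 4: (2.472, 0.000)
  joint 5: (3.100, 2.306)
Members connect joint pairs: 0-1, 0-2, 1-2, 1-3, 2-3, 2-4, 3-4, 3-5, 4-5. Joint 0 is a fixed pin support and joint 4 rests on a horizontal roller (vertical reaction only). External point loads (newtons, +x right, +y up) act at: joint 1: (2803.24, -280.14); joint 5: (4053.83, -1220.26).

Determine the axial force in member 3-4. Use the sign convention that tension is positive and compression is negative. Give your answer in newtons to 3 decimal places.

-6896.572

N=6 nodes, M=9 members, R=3 reactions → 2N=12, M+R=12
member 0 (0-1): L=2.5300, (cx,cy)=(0.2810,0.9597)
member 1 (0-2): L=1.2650, (cx,cy)=(1.0000,0.0000)
member 2 (1-2): L=2.4904, (cx,cy)=(0.2225,-0.9749)
member 3 (1-3): L=1.1641, (cx,cy)=(0.9853,-0.1709)
member 4 (2-3): L=2.3065, (cx,cy)=(0.2571,0.9664)
member 5 (2-4): L=1.2070, (cx,cy)=(1.0000,0.0000)
member 6 (3-4): L=2.3120, (cx,cy)=(0.2656,-0.9641)
member 7 (3-5): L=1.2444, (cx,cy)=(0.9981,0.0619)
member 8 (4-5): L=2.3900, (cx,cy)=(0.2628,0.9649)
solve A·x = −loads:
  F[0-1] = +6924.4529 N (tension)
  F[0-2] = +4911.0775 N (tension)
  F[1-2] = -7237.4753 N (compression)
  F[1-3] = +764.0038 N (tension)
  F[2-3] = +7301.5627 N (tension)
  F[2-4] = +1423.8695 N (tension)
  F[3-4] = -6896.5719 N (compression)
  F[3-5] = +4470.0395 N (tension)
  F[4-5] = -1551.3717 N (compression)
  Rx@0 = -6857.0700 N
  Ry@0 = -6645.3865 N
  Ry@4 = +8145.7865 N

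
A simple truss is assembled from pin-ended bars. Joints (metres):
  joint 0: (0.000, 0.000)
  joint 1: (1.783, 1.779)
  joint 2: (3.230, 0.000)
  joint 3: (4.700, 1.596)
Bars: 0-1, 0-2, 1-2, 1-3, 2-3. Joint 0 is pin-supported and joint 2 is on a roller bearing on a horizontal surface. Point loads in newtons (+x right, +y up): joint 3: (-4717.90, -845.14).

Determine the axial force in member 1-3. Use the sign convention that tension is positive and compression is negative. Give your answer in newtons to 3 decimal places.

N=4 nodes, M=5 members, R=3 reactions → 2N=8, M+R=8
member 0 (0-1): L=2.5187, (cx,cy)=(0.7079,0.7063)
member 1 (0-2): L=3.2300, (cx,cy)=(1.0000,0.0000)
member 2 (1-2): L=2.2932, (cx,cy)=(0.6310,-0.7758)
member 3 (1-3): L=2.9227, (cx,cy)=(0.9980,-0.0626)
member 4 (2-3): L=2.1698, (cx,cy)=(0.6775,0.7355)
solve A·x = −loads:
  F[0-1] = -2755.9586 N (compression)
  F[0-2] = -2766.9559 N (compression)
  F[1-2] = +2810.3477 N (tension)
  F[1-3] = -3731.6036 N (compression)
  F[2-3] = -1466.6475 N (compression)
  Rx@0 = +4717.9000 N
  Ry@0 = +1946.5674 N
  Ry@2 = -1101.4274 N

-3731.604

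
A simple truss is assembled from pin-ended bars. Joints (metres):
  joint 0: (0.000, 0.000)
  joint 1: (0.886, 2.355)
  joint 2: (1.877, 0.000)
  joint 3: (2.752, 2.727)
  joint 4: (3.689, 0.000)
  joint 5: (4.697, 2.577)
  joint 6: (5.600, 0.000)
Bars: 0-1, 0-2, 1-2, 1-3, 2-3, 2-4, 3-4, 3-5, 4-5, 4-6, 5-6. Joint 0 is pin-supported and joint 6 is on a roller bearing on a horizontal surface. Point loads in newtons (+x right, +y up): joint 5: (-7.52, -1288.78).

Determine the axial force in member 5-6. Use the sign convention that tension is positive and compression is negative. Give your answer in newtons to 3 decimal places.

-1141.740

N=7 nodes, M=11 members, R=3 reactions → 2N=14, M+R=14
member 0 (0-1): L=2.5162, (cx,cy)=(0.3521,0.9360)
member 1 (0-2): L=1.8770, (cx,cy)=(1.0000,0.0000)
member 2 (1-2): L=2.5550, (cx,cy)=(0.3879,-0.9217)
member 3 (1-3): L=1.9027, (cx,cy)=(0.9807,0.1955)
member 4 (2-3): L=2.8639, (cx,cy)=(0.3055,0.9522)
member 5 (2-4): L=1.8120, (cx,cy)=(1.0000,0.0000)
member 6 (3-4): L=2.8835, (cx,cy)=(0.3250,-0.9457)
member 7 (3-5): L=1.9508, (cx,cy)=(0.9970,-0.0769)
member 8 (4-5): L=2.7671, (cx,cy)=(0.3643,0.9313)
member 9 (4-6): L=1.9110, (cx,cy)=(1.0000,0.0000)
member 10 (5-6): L=2.7306, (cx,cy)=(0.3307,-0.9437)
solve A·x = −loads:
  F[0-1] = -225.7339 N (compression)
  F[0-2] = +71.9665 N (tension)
  F[1-2] = +195.6179 N (tension)
  F[1-3] = -158.4170 N (compression)
  F[2-3] = -189.3585 N (compression)
  F[2-4] = +205.6932 N (tension)
  F[3-4] = +247.3413 N (tension)
  F[3-5] = -294.4595 N (compression)
  F[4-5] = -251.1762 N (compression)
  F[4-6] = +377.5653 N (tension)
  F[5-6] = -1141.7398 N (compression)
  Rx@0 = +7.5200 N
  Ry@0 = +211.2763 N
  Ry@6 = +1077.5037 N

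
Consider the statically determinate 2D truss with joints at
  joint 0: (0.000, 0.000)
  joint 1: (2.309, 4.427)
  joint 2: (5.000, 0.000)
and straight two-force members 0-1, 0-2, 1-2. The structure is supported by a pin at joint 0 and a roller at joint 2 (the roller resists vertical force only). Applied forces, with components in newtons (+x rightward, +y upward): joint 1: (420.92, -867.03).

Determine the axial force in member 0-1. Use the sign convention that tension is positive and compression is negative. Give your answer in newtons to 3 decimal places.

-105.965

N=3 nodes, M=3 members, R=3 reactions → 2N=6, M+R=6
member 0 (0-1): L=4.9930, (cx,cy)=(0.4624,0.8866)
member 1 (0-2): L=5.0000, (cx,cy)=(1.0000,0.0000)
member 2 (1-2): L=5.1807, (cx,cy)=(0.5194,-0.8545)
solve A·x = −loads:
  F[0-1] = -105.9645 N (compression)
  F[0-2] = +469.9233 N (tension)
  F[1-2] = -904.6966 N (compression)
  Rx@0 = -420.9200 N
  Ry@0 = +93.9530 N
  Ry@2 = +773.0770 N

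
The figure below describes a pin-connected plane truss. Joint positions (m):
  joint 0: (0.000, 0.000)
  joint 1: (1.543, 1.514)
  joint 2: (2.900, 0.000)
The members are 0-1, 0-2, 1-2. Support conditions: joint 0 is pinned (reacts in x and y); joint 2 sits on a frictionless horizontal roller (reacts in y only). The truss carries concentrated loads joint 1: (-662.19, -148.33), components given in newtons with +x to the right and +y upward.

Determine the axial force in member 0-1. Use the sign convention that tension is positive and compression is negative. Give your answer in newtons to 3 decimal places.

N=3 nodes, M=3 members, R=3 reactions → 2N=6, M+R=6
member 0 (0-1): L=2.1617, (cx,cy)=(0.7138,0.7004)
member 1 (0-2): L=2.9000, (cx,cy)=(1.0000,0.0000)
member 2 (1-2): L=2.0331, (cx,cy)=(0.6674,-0.7447)
solve A·x = −loads:
  F[0-1] = -592.7133 N (compression)
  F[0-2] = -239.1216 N (compression)
  F[1-2] = +358.2659 N (tension)
  Rx@0 = +662.1900 N
  Ry@0 = +415.1171 N
  Ry@2 = -266.7871 N

-592.713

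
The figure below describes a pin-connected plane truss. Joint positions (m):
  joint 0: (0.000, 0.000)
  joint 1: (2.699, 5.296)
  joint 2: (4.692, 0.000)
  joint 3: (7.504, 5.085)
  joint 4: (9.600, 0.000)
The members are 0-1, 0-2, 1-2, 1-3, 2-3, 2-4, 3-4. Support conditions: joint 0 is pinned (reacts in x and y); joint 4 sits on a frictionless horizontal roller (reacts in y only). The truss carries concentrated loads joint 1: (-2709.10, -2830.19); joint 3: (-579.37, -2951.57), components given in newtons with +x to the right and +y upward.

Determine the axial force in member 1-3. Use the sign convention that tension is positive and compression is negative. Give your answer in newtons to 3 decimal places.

N=5 nodes, M=7 members, R=3 reactions → 2N=10, M+R=10
member 0 (0-1): L=5.9441, (cx,cy)=(0.4541,0.8910)
member 1 (0-2): L=4.6920, (cx,cy)=(1.0000,0.0000)
member 2 (1-2): L=5.6586, (cx,cy)=(0.3522,-0.9359)
member 3 (1-3): L=4.8096, (cx,cy)=(0.9990,-0.0439)
member 4 (2-3): L=5.8107, (cx,cy)=(0.4839,0.8751)
member 5 (2-4): L=4.9080, (cx,cy)=(1.0000,0.0000)
member 6 (3-4): L=5.5000, (cx,cy)=(0.3811,-0.9245)
solve A·x = −loads:
  F[0-1] = -5028.5990 N (compression)
  F[0-2] = -1005.1623 N (compression)
  F[1-2] = +1772.4242 N (tension)
  F[1-3] = -198.6605 N (compression)
  F[2-3] = -1895.6009 N (compression)
  F[2-4] = +536.4420 N (tension)
  F[3-4] = -1407.6585 N (compression)
  Rx@0 = +3288.4700 N
  Ry@0 = +4480.3252 N
  Ry@4 = +1301.4348 N

-198.661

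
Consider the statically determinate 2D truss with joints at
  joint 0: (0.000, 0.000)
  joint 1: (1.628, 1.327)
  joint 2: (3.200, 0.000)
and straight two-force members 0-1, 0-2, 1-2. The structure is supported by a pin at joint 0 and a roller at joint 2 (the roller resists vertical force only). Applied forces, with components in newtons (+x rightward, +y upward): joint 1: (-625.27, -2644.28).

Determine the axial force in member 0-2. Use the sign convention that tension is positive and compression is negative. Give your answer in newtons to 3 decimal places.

1286.488

N=3 nodes, M=3 members, R=3 reactions → 2N=6, M+R=6
member 0 (0-1): L=2.1003, (cx,cy)=(0.7751,0.6318)
member 1 (0-2): L=3.2000, (cx,cy)=(1.0000,0.0000)
member 2 (1-2): L=2.0572, (cx,cy)=(0.7641,-0.6450)
solve A·x = −loads:
  F[0-1] = -2466.3941 N (compression)
  F[0-2] = +1286.4881 N (tension)
  F[1-2] = -1683.5726 N (compression)
  Rx@0 = +625.2700 N
  Ry@0 = +1558.2942 N
  Ry@2 = +1085.9858 N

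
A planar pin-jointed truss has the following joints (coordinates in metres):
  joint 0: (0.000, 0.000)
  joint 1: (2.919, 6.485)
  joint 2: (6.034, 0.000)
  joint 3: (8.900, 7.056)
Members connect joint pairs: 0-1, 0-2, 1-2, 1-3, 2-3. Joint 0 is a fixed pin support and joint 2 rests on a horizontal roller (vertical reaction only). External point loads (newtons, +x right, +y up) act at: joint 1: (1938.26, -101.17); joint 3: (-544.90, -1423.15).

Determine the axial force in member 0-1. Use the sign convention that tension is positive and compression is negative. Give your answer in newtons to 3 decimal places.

N=4 nodes, M=5 members, R=3 reactions → 2N=8, M+R=8
member 0 (0-1): L=7.1117, (cx,cy)=(0.4105,0.9119)
member 1 (0-2): L=6.0340, (cx,cy)=(1.0000,0.0000)
member 2 (1-2): L=7.1943, (cx,cy)=(0.4330,-0.9014)
member 3 (1-3): L=6.0082, (cx,cy)=(0.9955,0.0950)
member 4 (2-3): L=7.6158, (cx,cy)=(0.3763,0.9265)
solve A·x = −loads:
  F[0-1] = +2269.6715 N (tension)
  F[0-2] = +461.7679 N (tension)
  F[1-2] = -2404.6382 N (compression)
  F[1-3] = +34.6482 N (tension)
  F[2-3] = -1539.6212 N (compression)
  Rx@0 = -1393.3600 N
  Ry@0 = -2069.6727 N
  Ry@2 = +3593.9927 N

2269.672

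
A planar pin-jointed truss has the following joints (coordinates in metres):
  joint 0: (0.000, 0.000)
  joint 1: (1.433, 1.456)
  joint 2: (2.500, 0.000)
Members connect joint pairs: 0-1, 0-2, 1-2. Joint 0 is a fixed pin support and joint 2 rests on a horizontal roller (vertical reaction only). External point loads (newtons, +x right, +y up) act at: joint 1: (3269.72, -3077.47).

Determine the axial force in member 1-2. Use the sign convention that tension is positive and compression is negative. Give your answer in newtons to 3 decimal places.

N=3 nodes, M=3 members, R=3 reactions → 2N=6, M+R=6
member 0 (0-1): L=2.0429, (cx,cy)=(0.7015,0.7127)
member 1 (0-2): L=2.5000, (cx,cy)=(1.0000,0.0000)
member 2 (1-2): L=1.8051, (cx,cy)=(0.5911,-0.8066)
solve A·x = −loads:
  F[0-1] = +828.9735 N (tension)
  F[0-2] = +2688.2323 N (tension)
  F[1-2] = -4547.8511 N (compression)
  Rx@0 = -3269.7200 N
  Ry@0 = -590.8207 N
  Ry@2 = +3668.2907 N

-4547.851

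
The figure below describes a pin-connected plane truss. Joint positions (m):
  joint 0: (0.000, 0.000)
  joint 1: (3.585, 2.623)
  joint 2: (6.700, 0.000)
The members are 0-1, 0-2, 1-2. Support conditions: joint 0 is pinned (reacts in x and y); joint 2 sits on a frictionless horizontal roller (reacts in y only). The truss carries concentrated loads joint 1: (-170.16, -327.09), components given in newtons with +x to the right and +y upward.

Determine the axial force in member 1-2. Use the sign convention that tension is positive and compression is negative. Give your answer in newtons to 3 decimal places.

N=3 nodes, M=3 members, R=3 reactions → 2N=6, M+R=6
member 0 (0-1): L=4.4421, (cx,cy)=(0.8070,0.5905)
member 1 (0-2): L=6.7000, (cx,cy)=(1.0000,0.0000)
member 2 (1-2): L=4.0723, (cx,cy)=(0.7649,-0.6441)
solve A·x = −loads:
  F[0-1] = -370.3546 N (compression)
  F[0-2] = +128.7342 N (tension)
  F[1-2] = -168.2953 N (compression)
  Rx@0 = +170.1600 N
  Ry@0 = +218.6888 N
  Ry@2 = +108.4012 N

-168.295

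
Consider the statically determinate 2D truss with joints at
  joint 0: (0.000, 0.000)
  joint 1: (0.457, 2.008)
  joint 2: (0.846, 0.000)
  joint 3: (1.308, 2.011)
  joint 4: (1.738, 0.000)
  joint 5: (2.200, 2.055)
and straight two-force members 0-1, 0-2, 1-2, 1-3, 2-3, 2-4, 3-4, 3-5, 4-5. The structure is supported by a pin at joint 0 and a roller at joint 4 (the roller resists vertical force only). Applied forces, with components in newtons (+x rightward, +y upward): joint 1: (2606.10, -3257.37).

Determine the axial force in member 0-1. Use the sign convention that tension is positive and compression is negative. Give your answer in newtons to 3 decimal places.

N=6 nodes, M=9 members, R=3 reactions → 2N=12, M+R=12
member 0 (0-1): L=2.0593, (cx,cy)=(0.2219,0.9751)
member 1 (0-2): L=0.8460, (cx,cy)=(1.0000,0.0000)
member 2 (1-2): L=2.0453, (cx,cy)=(0.1902,-0.9817)
member 3 (1-3): L=0.8510, (cx,cy)=(1.0000,0.0035)
member 4 (2-3): L=2.0634, (cx,cy)=(0.2239,0.9746)
member 5 (2-4): L=0.8920, (cx,cy)=(1.0000,0.0000)
member 6 (3-4): L=2.0565, (cx,cy)=(0.2091,-0.9779)
member 7 (3-5): L=0.8931, (cx,cy)=(0.9988,0.0493)
member 8 (4-5): L=2.1063, (cx,cy)=(0.2193,0.9756)
solve A·x = −loads:
  F[0-1] = +625.7036 N (tension)
  F[0-2] = +2467.2470 N (tension)
  F[1-2] = -3945.5408 N (compression)
  F[1-3] = -1716.8587 N (compression)
  F[2-3] = +3974.4304 N (tension)
  F[2-4] = +826.9583 N (tension)
  F[3-4] = -3954.8960 N (compression)
  F[3-5] = +0.0000 N (tension)
  F[4-5] = -0.0000 N (compression)
  Rx@0 = -2606.1000 N
  Ry@0 = -610.1023 N
  Ry@4 = +3867.4723 N

625.704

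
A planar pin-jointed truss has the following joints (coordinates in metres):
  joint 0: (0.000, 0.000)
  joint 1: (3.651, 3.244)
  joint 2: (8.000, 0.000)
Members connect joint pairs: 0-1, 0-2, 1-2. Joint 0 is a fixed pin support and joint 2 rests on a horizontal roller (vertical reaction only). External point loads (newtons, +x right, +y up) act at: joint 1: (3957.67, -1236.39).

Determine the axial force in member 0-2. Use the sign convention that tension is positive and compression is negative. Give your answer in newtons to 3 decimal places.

N=3 nodes, M=3 members, R=3 reactions → 2N=6, M+R=6
member 0 (0-1): L=4.8840, (cx,cy)=(0.7475,0.6642)
member 1 (0-2): L=8.0000, (cx,cy)=(1.0000,0.0000)
member 2 (1-2): L=5.4256, (cx,cy)=(0.8016,-0.5979)
solve A·x = −loads:
  F[0-1] = +1404.2258 N (tension)
  F[0-2] = +2907.9482 N (tension)
  F[1-2] = -3627.8266 N (compression)
  Rx@0 = -3957.6700 N
  Ry@0 = -932.7027 N
  Ry@2 = +2169.0927 N

2907.948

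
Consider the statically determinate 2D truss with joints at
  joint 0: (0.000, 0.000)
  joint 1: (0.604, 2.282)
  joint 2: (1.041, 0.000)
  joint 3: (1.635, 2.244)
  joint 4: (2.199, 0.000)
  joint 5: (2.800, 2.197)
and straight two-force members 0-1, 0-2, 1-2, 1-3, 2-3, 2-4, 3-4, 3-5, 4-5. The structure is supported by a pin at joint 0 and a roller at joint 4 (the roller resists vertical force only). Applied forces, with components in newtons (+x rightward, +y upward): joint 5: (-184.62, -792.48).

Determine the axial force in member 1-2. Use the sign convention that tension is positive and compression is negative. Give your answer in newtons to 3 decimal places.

N=6 nodes, M=9 members, R=3 reactions → 2N=12, M+R=12
member 0 (0-1): L=2.3606, (cx,cy)=(0.2559,0.9667)
member 1 (0-2): L=1.0410, (cx,cy)=(1.0000,0.0000)
member 2 (1-2): L=2.3235, (cx,cy)=(0.1881,-0.9822)
member 3 (1-3): L=1.0317, (cx,cy)=(0.9993,-0.0368)
member 4 (2-3): L=2.3213, (cx,cy)=(0.2559,0.9667)
member 5 (2-4): L=1.1580, (cx,cy)=(1.0000,0.0000)
member 6 (3-4): L=2.3138, (cx,cy)=(0.2438,-0.9698)
member 7 (3-5): L=1.1659, (cx,cy)=(0.9992,-0.0403)
member 8 (4-5): L=2.2777, (cx,cy)=(0.2639,0.9646)
solve A·x = −loads:
  F[0-1] = +33.2441 N (tension)
  F[0-2] = -193.1262 N (compression)
  F[1-2] = -33.2755 N (compression)
  F[1-3] = +14.7747 N (tension)
  F[2-3] = +33.8073 N (tension)
  F[2-4] = -208.0357 N (compression)
  F[3-4] = -34.4605 N (compression)
  F[3-5] = +31.8415 N (tension)
  F[4-5] = -820.2659 N (compression)
  Rx@0 = +184.6200 N
  Ry@0 = -32.1375 N
  Ry@4 = +824.6175 N

-33.276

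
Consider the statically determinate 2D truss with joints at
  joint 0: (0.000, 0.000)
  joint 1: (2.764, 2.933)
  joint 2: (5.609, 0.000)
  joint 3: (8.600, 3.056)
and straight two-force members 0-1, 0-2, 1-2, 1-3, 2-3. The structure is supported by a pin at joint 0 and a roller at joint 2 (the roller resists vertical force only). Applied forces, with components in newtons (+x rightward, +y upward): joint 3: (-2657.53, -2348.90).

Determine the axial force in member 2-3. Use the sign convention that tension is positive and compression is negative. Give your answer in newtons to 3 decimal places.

N=4 nodes, M=5 members, R=3 reactions → 2N=8, M+R=8
member 0 (0-1): L=4.0302, (cx,cy)=(0.6858,0.7278)
member 1 (0-2): L=5.6090, (cx,cy)=(1.0000,0.0000)
member 2 (1-2): L=4.0861, (cx,cy)=(0.6963,-0.7178)
member 3 (1-3): L=5.8373, (cx,cy)=(0.9998,0.0211)
member 4 (2-3): L=4.2761, (cx,cy)=(0.6995,0.7147)
solve A·x = −loads:
  F[0-1] = -268.4581 N (compression)
  F[0-2] = -2473.4137 N (compression)
  F[1-2] = +261.4361 N (tension)
  F[1-3] = -366.2243 N (compression)
  F[2-3] = -3275.9110 N (compression)
  Rx@0 = +2657.5300 N
  Ry@0 = +195.3738 N
  Ry@2 = +2153.5262 N

-3275.911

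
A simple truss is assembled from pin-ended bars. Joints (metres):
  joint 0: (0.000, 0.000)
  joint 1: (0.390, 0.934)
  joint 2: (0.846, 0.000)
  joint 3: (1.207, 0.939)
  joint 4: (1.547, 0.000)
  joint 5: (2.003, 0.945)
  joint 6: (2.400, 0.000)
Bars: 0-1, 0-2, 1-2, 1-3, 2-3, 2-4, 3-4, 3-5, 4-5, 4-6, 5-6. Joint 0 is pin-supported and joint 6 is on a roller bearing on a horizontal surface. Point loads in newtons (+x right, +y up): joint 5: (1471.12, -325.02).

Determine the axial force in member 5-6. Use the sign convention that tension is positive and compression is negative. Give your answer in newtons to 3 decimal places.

N=7 nodes, M=11 members, R=3 reactions → 2N=14, M+R=14
member 0 (0-1): L=1.0122, (cx,cy)=(0.3853,0.9228)
member 1 (0-2): L=0.8460, (cx,cy)=(1.0000,0.0000)
member 2 (1-2): L=1.0394, (cx,cy)=(0.4387,-0.8986)
member 3 (1-3): L=0.8170, (cx,cy)=(1.0000,0.0061)
member 4 (2-3): L=1.0060, (cx,cy)=(0.3588,0.9334)
member 5 (2-4): L=0.7010, (cx,cy)=(1.0000,0.0000)
member 6 (3-4): L=0.9987, (cx,cy)=(0.3405,-0.9403)
member 7 (3-5): L=0.7960, (cx,cy)=(1.0000,0.0075)
member 8 (4-5): L=1.0493, (cx,cy)=(0.4346,0.9006)
member 9 (4-6): L=0.8530, (cx,cy)=(1.0000,0.0000)
member 10 (5-6): L=1.0250, (cx,cy)=(0.3873,-0.9219)
solve A·x = −loads:
  F[0-1] = +569.4611 N (tension)
  F[0-2] = +1251.6971 N (tension)
  F[1-2] = -581.5419 N (compression)
  F[1-3] = +474.5699 N (tension)
  F[2-3] = +559.8749 N (tension)
  F[2-4] = +795.6502 N (tension)
  F[3-4] = -551.9555 N (compression)
  F[3-5] = +863.4111 N (tension)
  F[4-5] = +576.2439 N (tension)
  F[4-6] = +357.3041 N (tension)
  F[5-6] = -922.5146 N (compression)
  Rx@0 = -1471.1200 N
  Ry@0 = -525.4898 N
  Ry@6 = +850.5098 N

-922.515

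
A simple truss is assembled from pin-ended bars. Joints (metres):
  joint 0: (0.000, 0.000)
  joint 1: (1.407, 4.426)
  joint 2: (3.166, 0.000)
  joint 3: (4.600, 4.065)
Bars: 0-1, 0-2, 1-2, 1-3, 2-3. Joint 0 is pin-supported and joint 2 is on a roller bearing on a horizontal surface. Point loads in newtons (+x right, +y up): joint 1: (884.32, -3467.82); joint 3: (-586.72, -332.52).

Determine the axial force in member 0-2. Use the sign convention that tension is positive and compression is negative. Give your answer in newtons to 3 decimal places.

708.681

N=4 nodes, M=5 members, R=3 reactions → 2N=8, M+R=8
member 0 (0-1): L=4.6443, (cx,cy)=(0.3030,0.9530)
member 1 (0-2): L=3.1660, (cx,cy)=(1.0000,0.0000)
member 2 (1-2): L=4.7627, (cx,cy)=(0.3693,-0.9293)
member 3 (1-3): L=3.2133, (cx,cy)=(0.9937,-0.1123)
member 4 (2-3): L=4.3105, (cx,cy)=(0.3327,0.9430)
solve A·x = −loads:
  F[0-1] = -1356.9070 N (compression)
  F[0-2] = +708.6815 N (tension)
  F[1-2] = -2285.2090 N (compression)
  F[1-3] = -454.2896 N (compression)
  F[2-3] = -406.7230 N (compression)
  Rx@0 = -297.6000 N
  Ry@0 = +1293.1390 N
  Ry@2 = +2507.2010 N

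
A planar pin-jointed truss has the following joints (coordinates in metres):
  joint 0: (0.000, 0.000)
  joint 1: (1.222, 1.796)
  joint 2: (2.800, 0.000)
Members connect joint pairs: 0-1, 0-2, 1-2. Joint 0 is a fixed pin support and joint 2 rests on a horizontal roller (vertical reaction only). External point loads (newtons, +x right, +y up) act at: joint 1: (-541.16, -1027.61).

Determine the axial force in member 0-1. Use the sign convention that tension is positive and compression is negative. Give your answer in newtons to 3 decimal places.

N=3 nodes, M=3 members, R=3 reactions → 2N=6, M+R=6
member 0 (0-1): L=2.1723, (cx,cy)=(0.5625,0.8268)
member 1 (0-2): L=2.8000, (cx,cy)=(1.0000,0.0000)
member 2 (1-2): L=2.3908, (cx,cy)=(0.6600,-0.7512)
solve A·x = −loads:
  F[0-1] = -1120.3170 N (compression)
  F[0-2] = +89.0594 N (tension)
  F[1-2] = -134.9296 N (compression)
  Rx@0 = +541.1600 N
  Ry@0 = +926.2471 N
  Ry@2 = +101.3629 N

-1120.317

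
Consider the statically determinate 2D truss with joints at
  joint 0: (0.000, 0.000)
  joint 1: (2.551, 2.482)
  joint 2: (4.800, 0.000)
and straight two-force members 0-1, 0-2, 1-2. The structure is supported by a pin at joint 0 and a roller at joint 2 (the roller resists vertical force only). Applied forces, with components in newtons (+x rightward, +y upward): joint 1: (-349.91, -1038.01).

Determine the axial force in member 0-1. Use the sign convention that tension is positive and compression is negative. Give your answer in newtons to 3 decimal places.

N=3 nodes, M=3 members, R=3 reactions → 2N=6, M+R=6
member 0 (0-1): L=3.5592, (cx,cy)=(0.7167,0.6973)
member 1 (0-2): L=4.8000, (cx,cy)=(1.0000,0.0000)
member 2 (1-2): L=3.3494, (cx,cy)=(0.6715,-0.7410)
solve A·x = −loads:
  F[0-1] = -956.8886 N (compression)
  F[0-2] = +335.9242 N (tension)
  F[1-2] = -500.2830 N (compression)
  Rx@0 = +349.9100 N
  Ry@0 = +667.2836 N
  Ry@2 = +370.7264 N

-956.889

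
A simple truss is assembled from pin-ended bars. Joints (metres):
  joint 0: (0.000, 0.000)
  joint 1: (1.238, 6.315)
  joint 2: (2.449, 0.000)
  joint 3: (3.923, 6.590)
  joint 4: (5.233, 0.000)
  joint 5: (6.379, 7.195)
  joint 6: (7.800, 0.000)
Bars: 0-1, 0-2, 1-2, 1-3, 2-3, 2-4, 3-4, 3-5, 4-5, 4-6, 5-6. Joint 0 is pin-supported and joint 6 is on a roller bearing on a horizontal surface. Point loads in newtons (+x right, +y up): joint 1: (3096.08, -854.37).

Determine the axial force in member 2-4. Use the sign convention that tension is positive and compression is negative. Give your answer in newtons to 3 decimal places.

N=7 nodes, M=11 members, R=3 reactions → 2N=14, M+R=14
member 0 (0-1): L=6.4352, (cx,cy)=(0.1924,0.9813)
member 1 (0-2): L=2.4490, (cx,cy)=(1.0000,0.0000)
member 2 (1-2): L=6.4301, (cx,cy)=(0.1883,-0.9821)
member 3 (1-3): L=2.6990, (cx,cy)=(0.9948,0.1019)
member 4 (2-3): L=6.7528, (cx,cy)=(0.2183,0.9759)
member 5 (2-4): L=2.7840, (cx,cy)=(1.0000,0.0000)
member 6 (3-4): L=6.7189, (cx,cy)=(0.1950,-0.9808)
member 7 (3-5): L=2.5294, (cx,cy)=(0.9710,0.2392)
member 8 (4-5): L=7.2857, (cx,cy)=(0.1573,0.9876)
member 9 (4-6): L=2.5670, (cx,cy)=(1.0000,0.0000)
member 10 (5-6): L=7.3340, (cx,cy)=(0.1938,-0.9810)
solve A·x = −loads:
  F[0-1] = +1821.8998 N (tension)
  F[0-2] = +2745.5843 N (tension)
  F[1-2] = -2919.3723 N (compression)
  F[1-3] = -2207.2540 N (compression)
  F[2-3] = +2937.9752 N (tension)
  F[2-4] = +1554.4698 N (tension)
  F[3-4] = -2940.3667 N (compression)
  F[3-5] = -1010.5145 N (compression)
  F[4-5] = +2920.2907 N (tension)
  F[4-6] = +521.8374 N (tension)
  F[5-6] = -2693.2759 N (compression)
  Rx@0 = -3096.0800 N
  Ry@0 = -1787.8679 N
  Ry@6 = +2642.2379 N

1554.470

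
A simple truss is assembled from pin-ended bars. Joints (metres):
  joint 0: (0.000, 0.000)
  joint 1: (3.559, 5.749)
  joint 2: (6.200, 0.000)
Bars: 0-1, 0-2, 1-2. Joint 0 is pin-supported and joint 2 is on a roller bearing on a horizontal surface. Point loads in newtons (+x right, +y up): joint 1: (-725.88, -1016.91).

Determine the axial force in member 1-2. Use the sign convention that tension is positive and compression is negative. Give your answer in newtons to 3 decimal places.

N=3 nodes, M=3 members, R=3 reactions → 2N=6, M+R=6
member 0 (0-1): L=6.7615, (cx,cy)=(0.5264,0.8503)
member 1 (0-2): L=6.2000, (cx,cy)=(1.0000,0.0000)
member 2 (1-2): L=6.3266, (cx,cy)=(0.4174,-0.9087)
solve A·x = −loads:
  F[0-1] = -1301.0731 N (compression)
  F[0-2] = -41.0409 N (compression)
  F[1-2] = +98.3148 N (tension)
  Rx@0 = +725.8800 N
  Ry@0 = +1106.2489 N
  Ry@2 = -89.3389 N

98.315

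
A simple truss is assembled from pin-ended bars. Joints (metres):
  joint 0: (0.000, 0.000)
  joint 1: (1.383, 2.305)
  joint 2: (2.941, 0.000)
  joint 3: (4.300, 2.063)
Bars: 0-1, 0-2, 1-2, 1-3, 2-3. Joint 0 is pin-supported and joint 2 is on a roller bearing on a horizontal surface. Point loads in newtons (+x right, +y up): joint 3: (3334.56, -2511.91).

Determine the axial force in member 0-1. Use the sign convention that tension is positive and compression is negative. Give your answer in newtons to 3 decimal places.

4081.422

N=4 nodes, M=5 members, R=3 reactions → 2N=8, M+R=8
member 0 (0-1): L=2.6881, (cx,cy)=(0.5145,0.8575)
member 1 (0-2): L=2.9410, (cx,cy)=(1.0000,0.0000)
member 2 (1-2): L=2.7822, (cx,cy)=(0.5600,-0.8285)
member 3 (1-3): L=2.9270, (cx,cy)=(0.9966,-0.0827)
member 4 (2-3): L=2.4704, (cx,cy)=(0.5501,0.8351)
solve A·x = −loads:
  F[0-1] = +4081.4217 N (tension)
  F[0-2] = +1234.6859 N (tension)
  F[1-2] = -4697.9942 N (compression)
  F[1-3] = +4746.9911 N (tension)
  F[2-3] = -2537.9787 N (compression)
  Rx@0 = -3334.5600 N
  Ry@0 = -3499.7902 N
  Ry@2 = +6011.7002 N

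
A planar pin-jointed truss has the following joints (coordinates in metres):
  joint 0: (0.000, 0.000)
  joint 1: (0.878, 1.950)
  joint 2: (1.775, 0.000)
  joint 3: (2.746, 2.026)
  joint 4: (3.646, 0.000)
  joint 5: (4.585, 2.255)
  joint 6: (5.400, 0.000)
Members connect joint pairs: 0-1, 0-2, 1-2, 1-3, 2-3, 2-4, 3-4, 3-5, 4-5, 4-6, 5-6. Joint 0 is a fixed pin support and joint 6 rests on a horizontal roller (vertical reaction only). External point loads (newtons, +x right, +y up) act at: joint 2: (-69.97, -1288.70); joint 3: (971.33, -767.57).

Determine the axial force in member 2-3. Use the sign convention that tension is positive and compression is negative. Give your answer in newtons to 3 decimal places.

490.916

N=7 nodes, M=11 members, R=3 reactions → 2N=14, M+R=14
member 0 (0-1): L=2.1385, (cx,cy)=(0.4106,0.9118)
member 1 (0-2): L=1.7750, (cx,cy)=(1.0000,0.0000)
member 2 (1-2): L=2.1464, (cx,cy)=(0.4179,-0.9085)
member 3 (1-3): L=1.8695, (cx,cy)=(0.9992,0.0407)
member 4 (2-3): L=2.2467, (cx,cy)=(0.4322,0.9018)
member 5 (2-4): L=1.8710, (cx,cy)=(1.0000,0.0000)
member 6 (3-4): L=2.2169, (cx,cy)=(0.4060,-0.9139)
member 7 (3-5): L=1.8532, (cx,cy)=(0.9923,0.1236)
member 8 (4-5): L=2.4427, (cx,cy)=(0.3844,0.9232)
member 9 (4-6): L=1.7540, (cx,cy)=(1.0000,0.0000)
member 10 (5-6): L=2.3978, (cx,cy)=(0.3399,-0.9405)
solve A·x = −loads:
  F[0-1] = -962.8039 N (compression)
  F[0-2] = +1296.6479 N (tension)
  F[1-2] = +931.2171 N (tension)
  F[1-3] = -785.0978 N (compression)
  F[2-3] = +490.9159 N (tension)
  F[2-4] = +1543.6071 N (tension)
  F[3-4] = -1421.1048 N (compression)
  F[3-5] = -974.1457 N (compression)
  F[4-5] = +1406.8258 N (tension)
  F[4-6] = +425.8791 N (tension)
  F[5-6] = -1252.9517 N (compression)
  Rx@0 = -901.3600 N
  Ry@0 = +877.9174 N
  Ry@6 = +1178.3526 N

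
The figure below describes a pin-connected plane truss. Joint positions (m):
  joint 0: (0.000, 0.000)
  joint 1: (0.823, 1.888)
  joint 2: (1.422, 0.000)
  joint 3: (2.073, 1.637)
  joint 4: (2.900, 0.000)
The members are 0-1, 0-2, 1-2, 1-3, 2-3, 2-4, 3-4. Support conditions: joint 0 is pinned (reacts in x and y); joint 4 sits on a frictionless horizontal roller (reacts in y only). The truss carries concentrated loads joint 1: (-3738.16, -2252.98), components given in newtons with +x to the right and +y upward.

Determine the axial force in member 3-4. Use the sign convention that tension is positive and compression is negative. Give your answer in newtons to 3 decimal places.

2010.262

N=5 nodes, M=7 members, R=3 reactions → 2N=10, M+R=10
member 0 (0-1): L=2.0596, (cx,cy)=(0.3996,0.9167)
member 1 (0-2): L=1.4220, (cx,cy)=(1.0000,0.0000)
member 2 (1-2): L=1.9807, (cx,cy)=(0.3024,-0.9532)
member 3 (1-3): L=1.2750, (cx,cy)=(0.9804,-0.1969)
member 4 (2-3): L=1.7617, (cx,cy)=(0.3695,0.9292)
member 5 (2-4): L=1.4780, (cx,cy)=(1.0000,0.0000)
member 6 (3-4): L=1.8340, (cx,cy)=(0.4509,-0.8926)
solve A·x = −loads:
  F[0-1] = -4415.0854 N (compression)
  F[0-2] = -1973.9100 N (compression)
  F[1-2] = +1566.3901 N (tension)
  F[1-3] = +1530.1613 N (tension)
  F[2-3] = -1606.7776 N (compression)
  F[2-4] = -906.4622 N (compression)
  F[3-4] = +2010.2620 N (tension)
  Rx@0 = +3738.1600 N
  Ry@0 = +4047.2709 N
  Ry@4 = -1794.2909 N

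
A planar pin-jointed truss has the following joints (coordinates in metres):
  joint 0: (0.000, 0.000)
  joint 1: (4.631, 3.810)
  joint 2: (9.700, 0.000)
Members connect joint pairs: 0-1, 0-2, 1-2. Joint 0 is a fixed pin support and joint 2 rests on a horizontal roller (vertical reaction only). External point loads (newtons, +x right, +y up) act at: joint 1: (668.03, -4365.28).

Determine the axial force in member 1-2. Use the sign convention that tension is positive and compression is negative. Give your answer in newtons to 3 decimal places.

-3905.374

N=3 nodes, M=3 members, R=3 reactions → 2N=6, M+R=6
member 0 (0-1): L=5.9969, (cx,cy)=(0.7722,0.6353)
member 1 (0-2): L=9.7000, (cx,cy)=(1.0000,0.0000)
member 2 (1-2): L=6.3412, (cx,cy)=(0.7994,-0.6008)
solve A·x = −loads:
  F[0-1] = -3177.5539 N (compression)
  F[0-2] = +3121.8585 N (tension)
  F[1-2] = -3905.3738 N (compression)
  Rx@0 = -668.0300 N
  Ry@0 = +2018.8052 N
  Ry@2 = +2346.4748 N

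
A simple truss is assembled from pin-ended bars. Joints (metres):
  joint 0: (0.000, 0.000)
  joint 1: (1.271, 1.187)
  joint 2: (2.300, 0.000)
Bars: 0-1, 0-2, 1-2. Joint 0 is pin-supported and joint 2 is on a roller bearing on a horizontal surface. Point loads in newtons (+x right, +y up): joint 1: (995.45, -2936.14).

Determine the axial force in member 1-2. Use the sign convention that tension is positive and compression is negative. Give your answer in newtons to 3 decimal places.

-2827.238

N=3 nodes, M=3 members, R=3 reactions → 2N=6, M+R=6
member 0 (0-1): L=1.7391, (cx,cy)=(0.7308,0.6825)
member 1 (0-2): L=2.3000, (cx,cy)=(1.0000,0.0000)
member 2 (1-2): L=1.5709, (cx,cy)=(0.6550,-0.7556)
solve A·x = −loads:
  F[0-1] = -1171.8882 N (compression)
  F[0-2] = +1851.9185 N (tension)
  F[1-2] = -2827.2379 N (compression)
  Rx@0 = -995.4500 N
  Ry@0 = +799.8647 N
  Ry@2 = +2136.2753 N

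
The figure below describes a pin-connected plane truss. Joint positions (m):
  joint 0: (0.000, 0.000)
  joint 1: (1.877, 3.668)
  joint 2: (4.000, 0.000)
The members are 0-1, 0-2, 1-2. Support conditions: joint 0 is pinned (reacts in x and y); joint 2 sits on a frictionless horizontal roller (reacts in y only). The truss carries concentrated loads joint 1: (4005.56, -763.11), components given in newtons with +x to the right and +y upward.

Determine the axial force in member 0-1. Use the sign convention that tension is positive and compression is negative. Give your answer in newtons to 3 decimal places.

N=3 nodes, M=3 members, R=3 reactions → 2N=6, M+R=6
member 0 (0-1): L=4.1204, (cx,cy)=(0.4555,0.8902)
member 1 (0-2): L=4.0000, (cx,cy)=(1.0000,0.0000)
member 2 (1-2): L=4.2381, (cx,cy)=(0.5009,-0.8655)
solve A·x = −loads:
  F[0-1] = +3671.1156 N (tension)
  F[0-2] = +2333.2093 N (tension)
  F[1-2] = -4657.7185 N (compression)
  Rx@0 = -4005.5600 N
  Ry@0 = -3268.0779 N
  Ry@2 = +4031.1879 N

3671.116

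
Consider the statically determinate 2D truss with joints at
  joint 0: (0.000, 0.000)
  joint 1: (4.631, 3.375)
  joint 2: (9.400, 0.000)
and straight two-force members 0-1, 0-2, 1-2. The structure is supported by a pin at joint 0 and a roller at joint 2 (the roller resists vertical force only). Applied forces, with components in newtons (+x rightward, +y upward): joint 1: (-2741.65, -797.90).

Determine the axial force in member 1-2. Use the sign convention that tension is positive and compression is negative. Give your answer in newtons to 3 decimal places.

1023.552

N=3 nodes, M=3 members, R=3 reactions → 2N=6, M+R=6
member 0 (0-1): L=5.7303, (cx,cy)=(0.8082,0.5890)
member 1 (0-2): L=9.4000, (cx,cy)=(1.0000,0.0000)
member 2 (1-2): L=5.8424, (cx,cy)=(0.8163,-0.5777)
solve A·x = −loads:
  F[0-1] = -2358.6516 N (compression)
  F[0-2] = -835.4948 N (compression)
  F[1-2] = +1023.5521 N (tension)
  Rx@0 = +2741.6500 N
  Ry@0 = +1389.1759 N
  Ry@2 = -591.2759 N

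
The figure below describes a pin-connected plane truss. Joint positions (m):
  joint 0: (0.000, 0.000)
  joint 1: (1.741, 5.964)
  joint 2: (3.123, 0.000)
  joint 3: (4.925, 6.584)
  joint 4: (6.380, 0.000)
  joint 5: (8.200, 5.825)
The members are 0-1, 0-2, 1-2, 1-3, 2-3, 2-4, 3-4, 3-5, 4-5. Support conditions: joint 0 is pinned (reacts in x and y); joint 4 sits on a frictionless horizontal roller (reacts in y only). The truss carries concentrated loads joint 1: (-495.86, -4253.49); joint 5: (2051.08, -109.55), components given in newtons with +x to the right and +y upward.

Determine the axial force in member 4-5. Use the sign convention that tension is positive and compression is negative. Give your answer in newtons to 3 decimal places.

N=6 nodes, M=9 members, R=3 reactions → 2N=12, M+R=12
member 0 (0-1): L=6.2129, (cx,cy)=(0.2802,0.9599)
member 1 (0-2): L=3.1230, (cx,cy)=(1.0000,0.0000)
member 2 (1-2): L=6.1220, (cx,cy)=(0.2257,-0.9742)
member 3 (1-3): L=3.2438, (cx,cy)=(0.9816,0.1911)
member 4 (2-3): L=6.8261, (cx,cy)=(0.2640,0.9645)
member 5 (2-4): L=3.2570, (cx,cy)=(1.0000,0.0000)
member 6 (3-4): L=6.7429, (cx,cy)=(0.2158,-0.9764)
member 7 (3-5): L=3.3618, (cx,cy)=(0.9742,-0.2258)
member 8 (4-5): L=6.1027, (cx,cy)=(0.2982,0.9545)
solve A·x = −loads:
  F[0-1] = -1721.3689 N (compression)
  F[0-2] = +2037.5863 N (tension)
  F[1-2] = -2552.1528 N (compression)
  F[1-3] = +600.6968 N (tension)
  F[2-3] = +2577.7140 N (tension)
  F[2-4] = +780.9798 N (tension)
  F[3-4] = -3125.3678 N (compression)
  F[3-5] = +1996.0419 N (tension)
  F[4-5] = +357.3620 N (tension)
  Rx@0 = -1555.2200 N
  Ry@0 = +1652.4024 N
  Ry@4 = +2710.6376 N

357.362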